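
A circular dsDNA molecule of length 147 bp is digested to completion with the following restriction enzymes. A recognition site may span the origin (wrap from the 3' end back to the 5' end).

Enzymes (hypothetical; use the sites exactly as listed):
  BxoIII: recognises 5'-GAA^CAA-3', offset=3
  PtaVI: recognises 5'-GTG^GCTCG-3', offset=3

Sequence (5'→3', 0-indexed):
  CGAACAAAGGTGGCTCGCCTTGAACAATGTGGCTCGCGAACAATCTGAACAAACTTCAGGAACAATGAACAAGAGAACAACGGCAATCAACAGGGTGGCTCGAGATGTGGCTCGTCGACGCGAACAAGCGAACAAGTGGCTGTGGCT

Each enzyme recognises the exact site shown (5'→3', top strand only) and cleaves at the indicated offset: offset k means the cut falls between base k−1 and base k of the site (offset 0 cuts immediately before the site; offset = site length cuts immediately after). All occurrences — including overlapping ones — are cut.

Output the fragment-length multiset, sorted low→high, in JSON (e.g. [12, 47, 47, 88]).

Scan for sites:
  BxoIII GAACAA/3: at [1, 21, 37, 46, 59, 66, 74, 121, 129] ⇒ [4, 24, 40, 49, 62, 69, 77, 124, 132]
  PtaVI GTGGCTCG/3: at [9, 28, 94, 106, 141] ⇒ [12, 31, 97, 109, 144]

Pooled cuts: [4, 12, 24, 31, 40, 49, 62, 69, 77, 97, 109, 124, 132, 144]

Fragment lengths:
  4→12: 8 bp
  12→24: 12 bp
  24→31: 7 bp
  31→40: 9 bp
  40→49: 9 bp
  49→62: 13 bp
  62→69: 7 bp
  69→77: 8 bp
  77→97: 20 bp
  97→109: 12 bp
  109→124: 15 bp
  124→132: 8 bp
  132→144: 12 bp
  144→4 (wrap): 147-144+4 = 7 bp

[7,7,7,8,8,8,9,9,12,12,12,13,15,20]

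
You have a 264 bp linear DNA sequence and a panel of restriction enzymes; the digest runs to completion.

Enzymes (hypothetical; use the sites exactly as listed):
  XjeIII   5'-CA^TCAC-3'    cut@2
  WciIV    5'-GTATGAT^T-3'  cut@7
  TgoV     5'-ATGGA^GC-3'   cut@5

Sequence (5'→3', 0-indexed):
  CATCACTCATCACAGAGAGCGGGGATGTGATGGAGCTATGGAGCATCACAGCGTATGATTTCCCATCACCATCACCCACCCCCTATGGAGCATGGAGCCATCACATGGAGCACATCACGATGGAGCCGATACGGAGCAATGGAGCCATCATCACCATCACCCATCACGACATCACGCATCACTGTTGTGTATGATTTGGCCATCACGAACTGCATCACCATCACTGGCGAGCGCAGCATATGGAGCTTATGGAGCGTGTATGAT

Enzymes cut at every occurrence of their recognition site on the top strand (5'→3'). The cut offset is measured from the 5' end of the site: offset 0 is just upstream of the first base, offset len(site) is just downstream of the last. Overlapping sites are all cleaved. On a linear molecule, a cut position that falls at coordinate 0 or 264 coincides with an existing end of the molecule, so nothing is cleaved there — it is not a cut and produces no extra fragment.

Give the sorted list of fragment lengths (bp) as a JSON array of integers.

[2,3,4,5,6,6,6,6,7,7,7,7,7,7,8,8,9,9,10,11,12,14,17,18,19,24,25]

Scan for sites:
  XjeIII CATCAC/2: at [0, 7, 43, 63, 69, 98, 112, 148, 154, 161, 169, 176, 200, 212, 218] ⇒ [2, 9, 45, 65, 71, 100, 114, 150, 156, 163, 171, 178, 202, 214, 220]
  WciIV GTATGATT/7: at [52, 188] ⇒ [59, 195]
  TgoV ATGGAGC/5: at [29, 37, 84, 91, 104, 119, 138, 239, 248] ⇒ [34, 42, 89, 96, 109, 124, 143, 244, 253]

All cut coordinates (distinct, sorted): [2, 9, 34, 42, 45, 59, 65, 71, 89, 96, 100, 109, 114, 124, 143, 150, 156, 163, 171, 178, 195, 202, 214, 220, 244, 253]

Fragment lengths:
  [0,2): 2 bp
  [2,9): 7 bp
  [9,34): 25 bp
  [34,42): 8 bp
  [42,45): 3 bp
  [45,59): 14 bp
  [59,65): 6 bp
  [65,71): 6 bp
  [71,89): 18 bp
  [89,96): 7 bp
  [96,100): 4 bp
  [100,109): 9 bp
  [109,114): 5 bp
  [114,124): 10 bp
  [124,143): 19 bp
  [143,150): 7 bp
  [150,156): 6 bp
  [156,163): 7 bp
  [163,171): 8 bp
  [171,178): 7 bp
  [178,195): 17 bp
  [195,202): 7 bp
  [202,214): 12 bp
  [214,220): 6 bp
  [220,244): 24 bp
  [244,253): 9 bp
  [253,264): 11 bp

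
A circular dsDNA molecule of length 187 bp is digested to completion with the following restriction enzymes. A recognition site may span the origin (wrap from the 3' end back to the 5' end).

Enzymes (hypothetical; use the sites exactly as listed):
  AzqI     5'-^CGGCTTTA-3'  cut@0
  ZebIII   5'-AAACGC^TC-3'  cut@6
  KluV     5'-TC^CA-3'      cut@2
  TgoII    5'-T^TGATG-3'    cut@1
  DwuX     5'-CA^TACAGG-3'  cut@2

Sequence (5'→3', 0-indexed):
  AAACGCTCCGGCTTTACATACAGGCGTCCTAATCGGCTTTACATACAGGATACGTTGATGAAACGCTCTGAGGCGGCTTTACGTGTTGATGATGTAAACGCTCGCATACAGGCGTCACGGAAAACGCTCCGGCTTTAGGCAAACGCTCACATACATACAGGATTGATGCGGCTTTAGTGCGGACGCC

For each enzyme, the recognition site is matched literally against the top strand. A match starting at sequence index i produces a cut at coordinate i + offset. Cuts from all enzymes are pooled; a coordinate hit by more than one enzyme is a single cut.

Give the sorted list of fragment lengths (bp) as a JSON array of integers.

Per-enzyme occurrences:
  AzqI CGGCTTTA/0: at [8, 33, 73, 129, 168] ⇒ [8, 33, 73, 129, 168]
  ZebIII AAACGCTC/6: at [0, 60, 95, 121, 140] ⇒ [6, 66, 101, 127, 146]
  KluV (TCCA, off=2): no sites
  TgoII TTGATG/1: at [54, 85, 162] ⇒ [55, 86, 163]
  DwuX CATACAGG/2: at [16, 41, 104, 153] ⇒ [18, 43, 106, 155]

All cut coordinates (distinct, sorted): [6, 8, 18, 33, 43, 55, 66, 73, 86, 101, 106, 127, 129, 146, 155, 163, 168]

Fragments:
  6→8: 2 bp
  8→18: 10 bp
  18→33: 15 bp
  33→43: 10 bp
  43→55: 12 bp
  55→66: 11 bp
  66→73: 7 bp
  73→86: 13 bp
  86→101: 15 bp
  101→106: 5 bp
  106→127: 21 bp
  127→129: 2 bp
  129→146: 17 bp
  146→155: 9 bp
  155→163: 8 bp
  163→168: 5 bp
  168→6 (wrap): 187-168+6 = 25 bp

[2,2,5,5,7,8,9,10,10,11,12,13,15,15,17,21,25]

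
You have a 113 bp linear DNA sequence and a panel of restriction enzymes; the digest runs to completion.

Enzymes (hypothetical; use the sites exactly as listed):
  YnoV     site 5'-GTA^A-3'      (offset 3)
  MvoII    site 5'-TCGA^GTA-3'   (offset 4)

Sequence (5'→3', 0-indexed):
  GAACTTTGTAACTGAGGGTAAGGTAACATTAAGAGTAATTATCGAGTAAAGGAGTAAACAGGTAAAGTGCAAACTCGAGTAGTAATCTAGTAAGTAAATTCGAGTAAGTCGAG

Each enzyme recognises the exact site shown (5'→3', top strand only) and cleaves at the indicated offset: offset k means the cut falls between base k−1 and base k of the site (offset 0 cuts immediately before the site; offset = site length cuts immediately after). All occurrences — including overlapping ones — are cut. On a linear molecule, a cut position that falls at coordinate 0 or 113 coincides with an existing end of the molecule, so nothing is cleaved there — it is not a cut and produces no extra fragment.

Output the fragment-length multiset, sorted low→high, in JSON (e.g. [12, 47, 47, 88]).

Per-enzyme occurrences:
  YnoV GTAA/3: at [7, 17, 22, 34, 45, 53, 61, 81, 89, 93, 103] ⇒ [10, 20, 25, 37, 48, 56, 64, 84, 92, 96, 106]
  MvoII TCGAGTA/4: at [41, 74, 99] ⇒ [45, 78, 103]

Pooled cuts: [10, 20, 25, 37, 45, 48, 56, 64, 78, 84, 92, 96, 103, 106]

Fragment lengths:
  [0,10): 10 bp
  [10,20): 10 bp
  [20,25): 5 bp
  [25,37): 12 bp
  [37,45): 8 bp
  [45,48): 3 bp
  [48,56): 8 bp
  [56,64): 8 bp
  [64,78): 14 bp
  [78,84): 6 bp
  [84,92): 8 bp
  [92,96): 4 bp
  [96,103): 7 bp
  [103,106): 3 bp
  [106,113): 7 bp

[3,3,4,5,6,7,7,8,8,8,8,10,10,12,14]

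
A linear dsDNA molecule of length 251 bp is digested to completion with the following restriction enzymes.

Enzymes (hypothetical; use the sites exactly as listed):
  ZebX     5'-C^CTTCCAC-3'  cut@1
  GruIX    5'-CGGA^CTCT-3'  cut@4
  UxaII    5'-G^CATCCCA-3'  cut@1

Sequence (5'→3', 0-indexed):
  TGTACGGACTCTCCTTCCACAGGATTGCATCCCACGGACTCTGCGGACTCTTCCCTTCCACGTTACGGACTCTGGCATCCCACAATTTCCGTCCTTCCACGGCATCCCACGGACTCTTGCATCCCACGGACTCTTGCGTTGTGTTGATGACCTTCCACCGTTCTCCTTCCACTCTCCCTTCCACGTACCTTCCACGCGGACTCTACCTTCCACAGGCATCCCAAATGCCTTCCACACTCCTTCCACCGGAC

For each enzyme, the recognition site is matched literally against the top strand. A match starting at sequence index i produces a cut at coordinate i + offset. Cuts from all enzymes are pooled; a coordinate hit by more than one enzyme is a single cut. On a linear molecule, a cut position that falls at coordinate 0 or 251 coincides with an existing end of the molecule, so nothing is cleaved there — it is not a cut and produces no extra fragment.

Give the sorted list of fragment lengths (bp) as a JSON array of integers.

Per-enzyme occurrences:
  ZebX CCTTCCAC/1: at [12, 53, 92, 150, 164, 176, 187, 205, 227, 238] ⇒ [13, 54, 93, 151, 165, 177, 188, 206, 228, 239]
  GruIX CGGACTCT/4: at [4, 34, 43, 65, 109, 126, 196] ⇒ [8, 38, 47, 69, 113, 130, 200]
  UxaII GCATCCCA/1: at [26, 74, 101, 118, 215] ⇒ [27, 75, 102, 119, 216]

Pooled cuts: [8, 13, 27, 38, 47, 54, 69, 75, 93, 102, 113, 119, 130, 151, 165, 177, 188, 200, 206, 216, 228, 239]

Fragment lengths:
  [0,8): 8 bp
  [8,13): 5 bp
  [13,27): 14 bp
  [27,38): 11 bp
  [38,47): 9 bp
  [47,54): 7 bp
  [54,69): 15 bp
  [69,75): 6 bp
  [75,93): 18 bp
  [93,102): 9 bp
  [102,113): 11 bp
  [113,119): 6 bp
  [119,130): 11 bp
  [130,151): 21 bp
  [151,165): 14 bp
  [165,177): 12 bp
  [177,188): 11 bp
  [188,200): 12 bp
  [200,206): 6 bp
  [206,216): 10 bp
  [216,228): 12 bp
  [228,239): 11 bp
  [239,251): 12 bp

[5,6,6,6,7,8,9,9,10,11,11,11,11,11,12,12,12,12,14,14,15,18,21]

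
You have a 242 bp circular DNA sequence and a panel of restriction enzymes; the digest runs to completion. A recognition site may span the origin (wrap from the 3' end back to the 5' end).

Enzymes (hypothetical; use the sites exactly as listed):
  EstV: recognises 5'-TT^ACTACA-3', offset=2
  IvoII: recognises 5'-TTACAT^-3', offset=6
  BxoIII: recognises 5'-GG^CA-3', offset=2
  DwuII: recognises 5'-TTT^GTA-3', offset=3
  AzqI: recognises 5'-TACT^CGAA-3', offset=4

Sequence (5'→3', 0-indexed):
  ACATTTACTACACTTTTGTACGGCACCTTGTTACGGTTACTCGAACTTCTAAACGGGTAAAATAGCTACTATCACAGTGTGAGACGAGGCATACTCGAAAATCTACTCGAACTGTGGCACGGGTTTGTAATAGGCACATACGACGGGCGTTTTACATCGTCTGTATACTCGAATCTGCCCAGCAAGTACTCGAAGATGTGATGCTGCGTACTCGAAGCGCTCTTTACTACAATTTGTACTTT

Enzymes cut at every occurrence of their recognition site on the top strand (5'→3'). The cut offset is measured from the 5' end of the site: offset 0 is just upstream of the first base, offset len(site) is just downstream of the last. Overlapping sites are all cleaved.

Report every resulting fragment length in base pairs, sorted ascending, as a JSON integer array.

Site scan:
  EstV (TTACTACA, off=2): starts [4, 223] → cuts [6, 225]
  IvoII (TTACAT, off=6): starts [151, 240] → cuts [4, 157]
  BxoIII (GGCA, off=2): starts [21, 87, 115, 132] → cuts [23, 89, 117, 134]
  DwuII (TTTGTA, off=3): starts [14, 123, 232] → cuts [17, 126, 235]
  AzqI (TACTCGAA, off=4): starts [37, 91, 103, 165, 186, 208] → cuts [41, 95, 107, 169, 190, 212]

All cut coordinates (distinct, sorted): [4, 6, 17, 23, 41, 89, 95, 107, 117, 126, 134, 157, 169, 190, 212, 225, 235]

Fragment lengths:
  4→6: 2 bp
  6→17: 11 bp
  17→23: 6 bp
  23→41: 18 bp
  41→89: 48 bp
  89→95: 6 bp
  95→107: 12 bp
  107→117: 10 bp
  117→126: 9 bp
  126→134: 8 bp
  134→157: 23 bp
  157→169: 12 bp
  169→190: 21 bp
  190→212: 22 bp
  212→225: 13 bp
  225→235: 10 bp
  235→4 (wrap): 242-235+4 = 11 bp

[2,6,6,8,9,10,10,11,11,12,12,13,18,21,22,23,48]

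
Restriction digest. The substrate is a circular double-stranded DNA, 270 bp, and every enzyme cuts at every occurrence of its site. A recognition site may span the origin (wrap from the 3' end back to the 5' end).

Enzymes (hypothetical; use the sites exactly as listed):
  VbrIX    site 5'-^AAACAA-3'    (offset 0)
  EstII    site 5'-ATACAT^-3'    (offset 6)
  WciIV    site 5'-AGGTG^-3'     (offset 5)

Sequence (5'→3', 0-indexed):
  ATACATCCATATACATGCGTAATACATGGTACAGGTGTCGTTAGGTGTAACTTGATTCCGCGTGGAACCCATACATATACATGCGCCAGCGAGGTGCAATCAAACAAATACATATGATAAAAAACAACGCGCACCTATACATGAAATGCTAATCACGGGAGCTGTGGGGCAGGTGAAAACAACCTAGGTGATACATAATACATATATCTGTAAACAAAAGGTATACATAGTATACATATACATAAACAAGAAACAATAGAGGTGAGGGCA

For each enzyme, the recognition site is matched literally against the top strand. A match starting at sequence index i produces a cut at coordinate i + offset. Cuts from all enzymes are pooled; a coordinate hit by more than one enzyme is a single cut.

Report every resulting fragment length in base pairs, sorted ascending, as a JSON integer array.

[1,5,6,6,6,7,7,8,8,9,10,10,10,11,12,12,14,14,14,17,21,29,33]

Site scan:
  VbrIX (AAACAA, off=0): starts [101, 121, 176, 211, 243, 250] → cuts [101, 121, 176, 211, 243, 250]
  EstII (ATACAT, off=6): starts [0, 10, 21, 70, 76, 107, 136, 190, 197, 222, 231, 237] → cuts [6, 16, 27, 76, 82, 113, 142, 196, 203, 228, 237, 243]
  WciIV (AGGTG, off=5): starts [32, 42, 91, 170, 185, 259] → cuts [37, 47, 96, 175, 190, 264]

Pooled cuts: [6, 16, 27, 37, 47, 76, 82, 96, 101, 113, 121, 142, 175, 176, 190, 196, 203, 211, 228, 237, 243, 250, 264]

Fragments:
  6→16: 10 bp
  16→27: 11 bp
  27→37: 10 bp
  37→47: 10 bp
  47→76: 29 bp
  76→82: 6 bp
  82→96: 14 bp
  96→101: 5 bp
  101→113: 12 bp
  113→121: 8 bp
  121→142: 21 bp
  142→175: 33 bp
  175→176: 1 bp
  176→190: 14 bp
  190→196: 6 bp
  196→203: 7 bp
  203→211: 8 bp
  211→228: 17 bp
  228→237: 9 bp
  237→243: 6 bp
  243→250: 7 bp
  250→264: 14 bp
  264→6 (wrap): 270-264+6 = 12 bp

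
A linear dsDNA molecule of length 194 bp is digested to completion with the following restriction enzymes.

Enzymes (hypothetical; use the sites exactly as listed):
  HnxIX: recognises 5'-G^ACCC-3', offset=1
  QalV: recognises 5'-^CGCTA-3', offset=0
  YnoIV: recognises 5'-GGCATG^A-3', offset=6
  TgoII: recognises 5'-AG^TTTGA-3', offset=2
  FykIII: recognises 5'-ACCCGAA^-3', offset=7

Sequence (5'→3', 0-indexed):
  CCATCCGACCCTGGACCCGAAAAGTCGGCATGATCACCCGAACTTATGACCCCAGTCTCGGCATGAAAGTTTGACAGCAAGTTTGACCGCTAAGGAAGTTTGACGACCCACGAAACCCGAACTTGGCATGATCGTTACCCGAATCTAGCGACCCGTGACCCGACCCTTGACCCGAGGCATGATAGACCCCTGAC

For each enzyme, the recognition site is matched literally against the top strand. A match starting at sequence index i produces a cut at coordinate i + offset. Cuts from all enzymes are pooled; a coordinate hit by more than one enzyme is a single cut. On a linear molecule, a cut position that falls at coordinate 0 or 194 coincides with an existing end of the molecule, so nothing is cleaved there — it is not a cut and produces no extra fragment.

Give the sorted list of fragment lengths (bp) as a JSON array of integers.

[4,4,5,6,6,7,7,7,7,7,7,7,9,9,10,11,11,12,12,13,16,17]

Per-enzyme occurrences:
  HnxIX GACCC/1: at [6, 13, 47, 104, 149, 156, 161, 168, 184] ⇒ [7, 14, 48, 105, 150, 157, 162, 169, 185]
  QalV CGCTA/0: at [87] ⇒ [87]
  YnoIV GGCATGA/6: at [26, 59, 124, 175] ⇒ [32, 65, 130, 181]
  TgoII AGTTTGA/2: at [67, 79, 96] ⇒ [69, 81, 98]
  FykIII ACCCGAA/7: at [14, 35, 114, 136] ⇒ [21, 42, 121, 143]

All cut coordinates (distinct, sorted): [7, 14, 21, 32, 42, 48, 65, 69, 81, 87, 98, 105, 121, 130, 143, 150, 157, 162, 169, 181, 185]

Fragment lengths:
  [0,7): 7 bp
  [7,14): 7 bp
  [14,21): 7 bp
  [21,32): 11 bp
  [32,42): 10 bp
  [42,48): 6 bp
  [48,65): 17 bp
  [65,69): 4 bp
  [69,81): 12 bp
  [81,87): 6 bp
  [87,98): 11 bp
  [98,105): 7 bp
  [105,121): 16 bp
  [121,130): 9 bp
  [130,143): 13 bp
  [143,150): 7 bp
  [150,157): 7 bp
  [157,162): 5 bp
  [162,169): 7 bp
  [169,181): 12 bp
  [181,185): 4 bp
  [185,194): 9 bp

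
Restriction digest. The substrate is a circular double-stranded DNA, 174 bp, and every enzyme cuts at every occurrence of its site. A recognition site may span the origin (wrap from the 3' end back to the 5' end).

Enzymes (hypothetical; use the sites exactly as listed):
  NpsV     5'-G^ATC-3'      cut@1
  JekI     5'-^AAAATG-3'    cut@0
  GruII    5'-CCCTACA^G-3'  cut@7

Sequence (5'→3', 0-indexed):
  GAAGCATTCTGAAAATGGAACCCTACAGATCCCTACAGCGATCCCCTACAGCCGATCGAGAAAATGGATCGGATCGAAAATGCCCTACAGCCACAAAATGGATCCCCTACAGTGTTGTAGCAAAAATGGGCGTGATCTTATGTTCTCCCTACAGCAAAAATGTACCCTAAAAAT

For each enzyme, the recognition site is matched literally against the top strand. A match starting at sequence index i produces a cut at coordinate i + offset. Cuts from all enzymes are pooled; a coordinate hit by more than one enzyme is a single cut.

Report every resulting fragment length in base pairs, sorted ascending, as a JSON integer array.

[1,3,3,4,4,5,5,6,7,7,9,10,10,11,12,13,13,16,16,19]

Site scan:
  NpsV GATC/1: at [27, 39, 53, 66, 71, 100, 133] ⇒ [28, 40, 54, 67, 72, 101, 134]
  JekI AAAATG/0: at [11, 60, 76, 94, 122, 156, 169] ⇒ [11, 60, 76, 94, 122, 156, 169]
  GruII CCCTACAG/7: at [20, 30, 43, 82, 104, 146] ⇒ [27, 37, 50, 89, 111, 153]

Pooled cuts: [11, 27, 28, 37, 40, 50, 54, 60, 67, 72, 76, 89, 94, 101, 111, 122, 134, 153, 156, 169]

Fragments:
  11→27: 16 bp
  27→28: 1 bp
  28→37: 9 bp
  37→40: 3 bp
  40→50: 10 bp
  50→54: 4 bp
  54→60: 6 bp
  60→67: 7 bp
  67→72: 5 bp
  72→76: 4 bp
  76→89: 13 bp
  89→94: 5 bp
  94→101: 7 bp
  101→111: 10 bp
  111→122: 11 bp
  122→134: 12 bp
  134→153: 19 bp
  153→156: 3 bp
  156→169: 13 bp
  169→11 (wrap): 174-169+11 = 16 bp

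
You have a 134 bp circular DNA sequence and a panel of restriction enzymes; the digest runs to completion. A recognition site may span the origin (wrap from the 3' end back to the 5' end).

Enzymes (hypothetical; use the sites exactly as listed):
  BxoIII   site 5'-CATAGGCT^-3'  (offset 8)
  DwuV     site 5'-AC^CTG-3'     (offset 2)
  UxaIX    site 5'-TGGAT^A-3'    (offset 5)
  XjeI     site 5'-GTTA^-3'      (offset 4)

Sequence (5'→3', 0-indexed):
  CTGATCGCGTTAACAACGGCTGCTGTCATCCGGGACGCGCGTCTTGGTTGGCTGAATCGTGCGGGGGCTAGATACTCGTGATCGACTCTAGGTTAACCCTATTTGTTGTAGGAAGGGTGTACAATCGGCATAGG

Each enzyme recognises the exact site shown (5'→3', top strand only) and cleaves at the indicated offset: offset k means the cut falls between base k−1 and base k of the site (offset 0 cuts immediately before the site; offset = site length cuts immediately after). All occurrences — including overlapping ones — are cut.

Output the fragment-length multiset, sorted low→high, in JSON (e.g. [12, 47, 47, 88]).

[10,41,83]

Site scan:
  BxoIII (CATAGGCT, off=8): starts [128] → cuts [2]
  DwuV (ACCTG, off=2): no sites
  UxaIX (TGGATA, off=5): no sites
  XjeI (GTTA, off=4): starts [8, 91] → cuts [12, 95]

Pooled cuts: [2, 12, 95]

Fragments:
  2→12: 10 bp
  12→95: 83 bp
  95→2 (wrap): 134-95+2 = 41 bp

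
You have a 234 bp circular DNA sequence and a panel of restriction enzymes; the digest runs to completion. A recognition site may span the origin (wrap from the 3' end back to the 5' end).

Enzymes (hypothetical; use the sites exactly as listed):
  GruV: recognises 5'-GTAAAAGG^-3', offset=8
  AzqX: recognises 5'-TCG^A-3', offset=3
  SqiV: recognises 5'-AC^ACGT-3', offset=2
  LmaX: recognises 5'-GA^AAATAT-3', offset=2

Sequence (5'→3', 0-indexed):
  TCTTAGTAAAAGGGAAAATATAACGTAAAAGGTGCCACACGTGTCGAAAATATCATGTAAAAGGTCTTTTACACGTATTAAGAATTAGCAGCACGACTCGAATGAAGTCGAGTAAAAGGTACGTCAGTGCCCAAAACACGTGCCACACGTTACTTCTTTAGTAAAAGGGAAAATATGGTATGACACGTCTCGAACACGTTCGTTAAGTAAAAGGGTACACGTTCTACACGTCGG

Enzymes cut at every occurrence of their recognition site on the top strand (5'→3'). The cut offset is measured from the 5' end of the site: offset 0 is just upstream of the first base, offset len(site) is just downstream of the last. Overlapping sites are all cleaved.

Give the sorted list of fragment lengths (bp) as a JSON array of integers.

[1,2,2,3,4,6,8,8,8,9,9,9,10,14,17,17,18,19,20,22,28]

Site scan:
  GruV (GTAAAAGG, off=8): starts [5, 24, 56, 111, 160, 206] → cuts [13, 32, 64, 119, 168, 214]
  AzqX (TCGA, off=3): starts [43, 97, 107, 189] → cuts [46, 100, 110, 192]
  SqiV (ACACGT, off=2): starts [36, 70, 135, 144, 182, 193, 216, 225] → cuts [38, 72, 137, 146, 184, 195, 218, 227]
  LmaX (GAAAATAT, off=2): starts [13, 45, 168] → cuts [15, 47, 170]

Pooled cuts: [13, 15, 32, 38, 46, 47, 64, 72, 100, 110, 119, 137, 146, 168, 170, 184, 192, 195, 214, 218, 227]

Fragment lengths:
  13→15: 2 bp
  15→32: 17 bp
  32→38: 6 bp
  38→46: 8 bp
  46→47: 1 bp
  47→64: 17 bp
  64→72: 8 bp
  72→100: 28 bp
  100→110: 10 bp
  110→119: 9 bp
  119→137: 18 bp
  137→146: 9 bp
  146→168: 22 bp
  168→170: 2 bp
  170→184: 14 bp
  184→192: 8 bp
  192→195: 3 bp
  195→214: 19 bp
  214→218: 4 bp
  218→227: 9 bp
  227→13 (wrap): 234-227+13 = 20 bp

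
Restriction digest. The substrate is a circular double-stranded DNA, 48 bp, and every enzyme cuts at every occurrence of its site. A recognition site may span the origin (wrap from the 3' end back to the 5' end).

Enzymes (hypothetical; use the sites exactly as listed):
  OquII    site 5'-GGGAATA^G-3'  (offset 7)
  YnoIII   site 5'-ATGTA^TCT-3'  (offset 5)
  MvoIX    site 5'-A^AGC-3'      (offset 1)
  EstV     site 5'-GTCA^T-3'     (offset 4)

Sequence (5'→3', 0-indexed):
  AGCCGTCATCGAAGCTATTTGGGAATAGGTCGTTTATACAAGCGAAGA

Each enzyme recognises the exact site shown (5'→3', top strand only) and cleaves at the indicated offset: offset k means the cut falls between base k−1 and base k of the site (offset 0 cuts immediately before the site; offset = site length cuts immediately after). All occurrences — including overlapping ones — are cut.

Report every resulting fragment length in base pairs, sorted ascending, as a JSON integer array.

[4,8,8,13,15]

Scan for sites:
  OquII (GGGAATAG, off=7): starts [20] → cuts [27]
  YnoIII (ATGTATCT, off=5): no sites
  MvoIX (AAGC, off=1): starts [11, 39, 47] → cuts [0, 12, 40]
  EstV (GTCAT, off=4): starts [4] → cuts [8]

All cut coordinates (distinct, sorted): [0, 8, 12, 27, 40]

Fragments:
  0→8: 8 bp
  8→12: 4 bp
  12→27: 15 bp
  27→40: 13 bp
  40→0 (wrap): 48-40+0 = 8 bp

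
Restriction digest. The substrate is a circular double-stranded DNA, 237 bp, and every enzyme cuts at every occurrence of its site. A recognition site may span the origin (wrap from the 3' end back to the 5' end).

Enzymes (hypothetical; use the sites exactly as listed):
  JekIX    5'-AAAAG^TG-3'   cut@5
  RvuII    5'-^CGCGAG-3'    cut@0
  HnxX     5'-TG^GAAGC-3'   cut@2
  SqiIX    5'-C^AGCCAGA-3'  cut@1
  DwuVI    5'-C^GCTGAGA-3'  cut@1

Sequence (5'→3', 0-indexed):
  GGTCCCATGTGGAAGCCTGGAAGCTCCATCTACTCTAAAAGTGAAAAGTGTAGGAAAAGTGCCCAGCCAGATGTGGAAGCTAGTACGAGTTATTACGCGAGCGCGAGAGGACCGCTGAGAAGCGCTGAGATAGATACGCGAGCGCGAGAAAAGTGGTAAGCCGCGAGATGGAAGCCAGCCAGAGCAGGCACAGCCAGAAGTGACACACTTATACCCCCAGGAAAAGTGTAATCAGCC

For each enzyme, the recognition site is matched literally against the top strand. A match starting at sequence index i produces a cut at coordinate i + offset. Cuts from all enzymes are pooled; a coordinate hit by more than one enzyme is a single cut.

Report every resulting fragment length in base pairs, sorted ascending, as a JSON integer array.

Per-enzyme occurrences:
  JekIX AAAAGTG/5: at [36, 43, 54, 148, 221] ⇒ [41, 48, 59, 153, 226]
  RvuII CGCGAG/0: at [95, 101, 136, 142, 161] ⇒ [95, 101, 136, 142, 161]
  HnxX TGGAAGC/2: at [9, 17, 73, 168] ⇒ [11, 19, 75, 170]
  SqiIX CAGCCAGA/1: at [63, 175, 190] ⇒ [64, 176, 191]
  DwuVI CGCTGAGA/1: at [112, 122] ⇒ [113, 123]

Pooled cuts: [11, 19, 41, 48, 59, 64, 75, 95, 101, 113, 123, 136, 142, 153, 161, 170, 176, 191, 226]

Fragments:
  11→19: 8 bp
  19→41: 22 bp
  41→48: 7 bp
  48→59: 11 bp
  59→64: 5 bp
  64→75: 11 bp
  75→95: 20 bp
  95→101: 6 bp
  101→113: 12 bp
  113→123: 10 bp
  123→136: 13 bp
  136→142: 6 bp
  142→153: 11 bp
  153→161: 8 bp
  161→170: 9 bp
  170→176: 6 bp
  176→191: 15 bp
  191→226: 35 bp
  226→11 (wrap): 237-226+11 = 22 bp

[5,6,6,6,7,8,8,9,10,11,11,11,12,13,15,20,22,22,35]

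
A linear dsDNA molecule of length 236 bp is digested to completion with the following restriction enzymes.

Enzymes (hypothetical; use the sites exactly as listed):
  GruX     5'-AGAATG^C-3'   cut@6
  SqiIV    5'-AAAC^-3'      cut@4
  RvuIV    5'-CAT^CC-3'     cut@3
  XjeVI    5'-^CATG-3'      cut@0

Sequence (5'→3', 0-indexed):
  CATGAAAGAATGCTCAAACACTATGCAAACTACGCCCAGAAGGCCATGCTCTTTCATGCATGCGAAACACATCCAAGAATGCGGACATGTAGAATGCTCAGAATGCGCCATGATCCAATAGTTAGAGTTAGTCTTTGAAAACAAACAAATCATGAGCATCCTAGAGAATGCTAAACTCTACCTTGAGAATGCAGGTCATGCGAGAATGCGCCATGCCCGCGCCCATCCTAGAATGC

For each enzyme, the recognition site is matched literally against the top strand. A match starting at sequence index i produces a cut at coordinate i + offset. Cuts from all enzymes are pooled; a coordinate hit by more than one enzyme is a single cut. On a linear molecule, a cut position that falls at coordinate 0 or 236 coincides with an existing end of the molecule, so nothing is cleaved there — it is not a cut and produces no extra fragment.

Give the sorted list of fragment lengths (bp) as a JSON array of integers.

Per-enzyme occurrences:
  GruX (AGAATGC, off=6): starts [6, 75, 90, 99, 164, 185, 202, 229] → cuts [12, 81, 96, 105, 170, 191, 208, 235]
  SqiIV (AAAC, off=4): starts [15, 26, 64, 138, 142, 172] → cuts [19, 30, 68, 142, 146, 176]
  RvuIV (CATCC, off=3): starts [69, 156, 223] → cuts [72, 159, 226]
  XjeVI (CATG, off=0): starts [0, 44, 54, 58, 85, 108, 150, 196, 211] → cuts [44, 54, 58, 85, 108, 150, 196, 211] (position 0 is a terminus of the linear molecule — no cut)

Pooled cuts: [12, 19, 30, 44, 54, 58, 68, 72, 81, 85, 96, 105, 108, 142, 146, 150, 159, 170, 176, 191, 196, 208, 211, 226, 235]

Fragment lengths:
  [0,12): 12 bp
  [12,19): 7 bp
  [19,30): 11 bp
  [30,44): 14 bp
  [44,54): 10 bp
  [54,58): 4 bp
  [58,68): 10 bp
  [68,72): 4 bp
  [72,81): 9 bp
  [81,85): 4 bp
  [85,96): 11 bp
  [96,105): 9 bp
  [105,108): 3 bp
  [108,142): 34 bp
  [142,146): 4 bp
  [146,150): 4 bp
  [150,159): 9 bp
  [159,170): 11 bp
  [170,176): 6 bp
  [176,191): 15 bp
  [191,196): 5 bp
  [196,208): 12 bp
  [208,211): 3 bp
  [211,226): 15 bp
  [226,235): 9 bp
  [235,236): 1 bp

[1,3,3,4,4,4,4,4,5,6,7,9,9,9,9,10,10,11,11,11,12,12,14,15,15,34]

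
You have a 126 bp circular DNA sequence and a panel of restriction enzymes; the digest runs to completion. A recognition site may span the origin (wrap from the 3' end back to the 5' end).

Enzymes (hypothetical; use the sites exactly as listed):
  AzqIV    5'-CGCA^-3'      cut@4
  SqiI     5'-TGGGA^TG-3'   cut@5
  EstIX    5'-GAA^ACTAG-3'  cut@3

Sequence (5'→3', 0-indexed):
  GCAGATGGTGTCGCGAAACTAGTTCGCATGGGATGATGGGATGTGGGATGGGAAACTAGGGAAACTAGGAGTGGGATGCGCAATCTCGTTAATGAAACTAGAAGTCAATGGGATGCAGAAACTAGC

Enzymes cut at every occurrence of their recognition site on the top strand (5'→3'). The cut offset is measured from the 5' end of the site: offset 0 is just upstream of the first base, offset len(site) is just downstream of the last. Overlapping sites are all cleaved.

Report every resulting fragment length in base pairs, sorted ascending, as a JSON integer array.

[5,6,6,7,7,8,9,9,11,13,14,14,17]

Per-enzyme occurrences:
  AzqIV CGCA/4: at [24, 78, 125] ⇒ [3, 28, 82]
  SqiI TGGGATG/5: at [28, 36, 43, 71, 108] ⇒ [33, 41, 48, 76, 113]
  EstIX GAAACTAG/3: at [14, 51, 60, 93, 117] ⇒ [17, 54, 63, 96, 120]

Pooled cuts: [3, 17, 28, 33, 41, 48, 54, 63, 76, 82, 96, 113, 120]

Fragments:
  3→17: 14 bp
  17→28: 11 bp
  28→33: 5 bp
  33→41: 8 bp
  41→48: 7 bp
  48→54: 6 bp
  54→63: 9 bp
  63→76: 13 bp
  76→82: 6 bp
  82→96: 14 bp
  96→113: 17 bp
  113→120: 7 bp
  120→3 (wrap): 126-120+3 = 9 bp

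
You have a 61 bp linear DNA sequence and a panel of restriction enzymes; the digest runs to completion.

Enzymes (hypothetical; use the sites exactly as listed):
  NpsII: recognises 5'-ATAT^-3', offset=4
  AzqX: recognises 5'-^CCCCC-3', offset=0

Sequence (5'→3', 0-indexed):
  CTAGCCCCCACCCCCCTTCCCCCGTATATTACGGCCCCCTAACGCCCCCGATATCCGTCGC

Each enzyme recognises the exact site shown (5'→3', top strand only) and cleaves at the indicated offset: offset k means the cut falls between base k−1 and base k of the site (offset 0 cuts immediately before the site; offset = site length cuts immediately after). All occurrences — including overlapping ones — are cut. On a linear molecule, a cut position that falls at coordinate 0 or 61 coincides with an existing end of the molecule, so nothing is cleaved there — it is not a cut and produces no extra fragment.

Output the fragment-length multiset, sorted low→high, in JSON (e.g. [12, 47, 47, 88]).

Per-enzyme occurrences:
  NpsII ATAT/4: at [25, 50] ⇒ [29, 54]
  AzqX CCCCC/0: at [4, 10, 11, 18, 34, 44] ⇒ [4, 10, 11, 18, 34, 44]

Pooled cuts: [4, 10, 11, 18, 29, 34, 44, 54]

Fragments:
  [0,4): 4 bp
  [4,10): 6 bp
  [10,11): 1 bp
  [11,18): 7 bp
  [18,29): 11 bp
  [29,34): 5 bp
  [34,44): 10 bp
  [44,54): 10 bp
  [54,61): 7 bp

[1,4,5,6,7,7,10,10,11]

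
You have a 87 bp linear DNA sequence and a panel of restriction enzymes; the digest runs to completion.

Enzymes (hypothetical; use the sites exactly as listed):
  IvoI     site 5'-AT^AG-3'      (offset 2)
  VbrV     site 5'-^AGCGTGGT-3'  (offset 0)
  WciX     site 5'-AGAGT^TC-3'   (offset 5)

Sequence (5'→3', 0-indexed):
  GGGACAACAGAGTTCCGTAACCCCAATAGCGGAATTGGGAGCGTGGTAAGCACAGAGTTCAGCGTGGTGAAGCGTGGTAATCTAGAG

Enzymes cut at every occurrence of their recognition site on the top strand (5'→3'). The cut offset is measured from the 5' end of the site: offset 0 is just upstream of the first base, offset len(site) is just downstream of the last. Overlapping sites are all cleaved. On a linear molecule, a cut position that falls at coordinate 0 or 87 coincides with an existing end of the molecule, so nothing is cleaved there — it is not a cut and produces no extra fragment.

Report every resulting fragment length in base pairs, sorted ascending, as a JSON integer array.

[2,10,12,13,14,17,19]

Scan for sites:
  IvoI (ATAG, off=2): starts [25] → cuts [27]
  VbrV (AGCGTGGT, off=0): starts [39, 60, 70] → cuts [39, 60, 70]
  WciX (AGAGTTC, off=5): starts [8, 53] → cuts [13, 58]

All cut coordinates (distinct, sorted): [13, 27, 39, 58, 60, 70]

Fragments:
  [0,13): 13 bp
  [13,27): 14 bp
  [27,39): 12 bp
  [39,58): 19 bp
  [58,60): 2 bp
  [60,70): 10 bp
  [70,87): 17 bp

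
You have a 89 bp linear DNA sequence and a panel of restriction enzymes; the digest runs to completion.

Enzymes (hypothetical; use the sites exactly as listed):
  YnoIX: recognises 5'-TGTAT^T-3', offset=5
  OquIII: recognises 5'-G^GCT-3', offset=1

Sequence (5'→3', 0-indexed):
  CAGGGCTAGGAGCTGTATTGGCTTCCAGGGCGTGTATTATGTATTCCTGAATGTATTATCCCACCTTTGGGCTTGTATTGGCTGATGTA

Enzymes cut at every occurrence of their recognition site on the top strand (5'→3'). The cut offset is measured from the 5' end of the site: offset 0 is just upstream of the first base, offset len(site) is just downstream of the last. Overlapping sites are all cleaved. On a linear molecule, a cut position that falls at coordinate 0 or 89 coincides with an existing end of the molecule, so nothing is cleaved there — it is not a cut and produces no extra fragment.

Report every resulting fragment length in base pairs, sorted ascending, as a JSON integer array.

Per-enzyme occurrences:
  YnoIX TGTATT/5: at [13, 32, 39, 51, 73] ⇒ [18, 37, 44, 56, 78]
  OquIII GGCT/1: at [3, 19, 69, 79] ⇒ [4, 20, 70, 80]

Pooled cuts: [4, 18, 20, 37, 44, 56, 70, 78, 80]

Fragments:
  [0,4): 4 bp
  [4,18): 14 bp
  [18,20): 2 bp
  [20,37): 17 bp
  [37,44): 7 bp
  [44,56): 12 bp
  [56,70): 14 bp
  [70,78): 8 bp
  [78,80): 2 bp
  [80,89): 9 bp

[2,2,4,7,8,9,12,14,14,17]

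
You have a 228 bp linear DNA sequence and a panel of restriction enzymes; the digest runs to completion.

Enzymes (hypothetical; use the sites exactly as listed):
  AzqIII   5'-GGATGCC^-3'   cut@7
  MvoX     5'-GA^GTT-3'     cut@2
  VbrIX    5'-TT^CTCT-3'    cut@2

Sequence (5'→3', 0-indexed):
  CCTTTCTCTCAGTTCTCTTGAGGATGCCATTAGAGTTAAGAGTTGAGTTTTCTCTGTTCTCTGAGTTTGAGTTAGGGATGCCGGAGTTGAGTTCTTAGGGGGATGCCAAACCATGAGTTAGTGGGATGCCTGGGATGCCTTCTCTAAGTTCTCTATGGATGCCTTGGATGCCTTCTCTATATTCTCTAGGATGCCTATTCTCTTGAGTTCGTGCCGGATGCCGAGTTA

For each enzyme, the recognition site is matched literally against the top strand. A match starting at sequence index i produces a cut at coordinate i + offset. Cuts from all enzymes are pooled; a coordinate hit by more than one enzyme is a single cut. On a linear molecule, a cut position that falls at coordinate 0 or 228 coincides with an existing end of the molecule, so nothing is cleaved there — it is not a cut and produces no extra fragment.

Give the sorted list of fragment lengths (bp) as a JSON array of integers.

Per-enzyme occurrences:
  AzqIII (GGATGCC, off=7): starts [21, 75, 100, 123, 132, 156, 165, 188, 215] → cuts [28, 82, 107, 130, 139, 163, 172, 195, 222]
  MvoX (GAGTT, off=2): starts [32, 39, 44, 62, 68, 83, 88, 114, 204, 222] → cuts [34, 41, 46, 64, 70, 85, 90, 116, 206, 224]
  VbrIX (TTCTCT, off=2): starts [3, 12, 49, 56, 139, 148, 172, 181, 197] → cuts [5, 14, 51, 58, 141, 150, 174, 183, 199]

Pooled cuts: [5, 14, 28, 34, 41, 46, 51, 58, 64, 70, 82, 85, 90, 107, 116, 130, 139, 141, 150, 163, 172, 174, 183, 195, 199, 206, 222, 224]

Fragment lengths:
  [0,5): 5 bp
  [5,14): 9 bp
  [14,28): 14 bp
  [28,34): 6 bp
  [34,41): 7 bp
  [41,46): 5 bp
  [46,51): 5 bp
  [51,58): 7 bp
  [58,64): 6 bp
  [64,70): 6 bp
  [70,82): 12 bp
  [82,85): 3 bp
  [85,90): 5 bp
  [90,107): 17 bp
  [107,116): 9 bp
  [116,130): 14 bp
  [130,139): 9 bp
  [139,141): 2 bp
  [141,150): 9 bp
  [150,163): 13 bp
  [163,172): 9 bp
  [172,174): 2 bp
  [174,183): 9 bp
  [183,195): 12 bp
  [195,199): 4 bp
  [199,206): 7 bp
  [206,222): 16 bp
  [222,224): 2 bp
  [224,228): 4 bp

[2,2,2,3,4,4,5,5,5,5,6,6,6,7,7,7,9,9,9,9,9,9,12,12,13,14,14,16,17]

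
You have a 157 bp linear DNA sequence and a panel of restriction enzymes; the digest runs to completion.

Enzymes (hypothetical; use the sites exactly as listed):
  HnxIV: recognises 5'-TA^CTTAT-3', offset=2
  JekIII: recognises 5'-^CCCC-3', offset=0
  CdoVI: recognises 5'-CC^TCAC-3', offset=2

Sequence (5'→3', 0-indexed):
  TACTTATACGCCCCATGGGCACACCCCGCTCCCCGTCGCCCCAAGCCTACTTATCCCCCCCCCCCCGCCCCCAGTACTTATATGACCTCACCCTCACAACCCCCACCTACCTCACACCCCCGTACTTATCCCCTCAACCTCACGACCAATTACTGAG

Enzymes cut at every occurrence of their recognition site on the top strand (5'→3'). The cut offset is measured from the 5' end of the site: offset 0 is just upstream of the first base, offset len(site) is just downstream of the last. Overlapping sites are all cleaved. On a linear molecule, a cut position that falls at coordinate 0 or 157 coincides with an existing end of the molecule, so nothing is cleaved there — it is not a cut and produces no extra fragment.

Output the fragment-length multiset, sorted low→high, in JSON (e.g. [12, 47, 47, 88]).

[1,1,1,1,1,1,1,1,1,1,1,2,5,5,5,5,6,6,7,7,8,8,8,10,11,11,11,13,18]

Per-enzyme occurrences:
  HnxIV (TACTTAT, off=2): starts [0, 47, 74, 122] → cuts [2, 49, 76, 124]
  JekIII (CCCC, off=0): starts [10, 23, 30, 38, 54, 55, 56, 57, 58, 59, 60, 61, 62, 67, 68, 99, 100, 116, 117, 129] → cuts [10, 23, 30, 38, 54, 55, 56, 57, 58, 59, 60, 61, 62, 67, 68, 99, 100, 116, 117, 129]
  CdoVI (CCTCAC, off=2): starts [85, 91, 109, 137] → cuts [87, 93, 111, 139]

All cut coordinates (distinct, sorted): [2, 10, 23, 30, 38, 49, 54, 55, 56, 57, 58, 59, 60, 61, 62, 67, 68, 76, 87, 93, 99, 100, 111, 116, 117, 124, 129, 139]

Fragments:
  [0,2): 2 bp
  [2,10): 8 bp
  [10,23): 13 bp
  [23,30): 7 bp
  [30,38): 8 bp
  [38,49): 11 bp
  [49,54): 5 bp
  [54,55): 1 bp
  [55,56): 1 bp
  [56,57): 1 bp
  [57,58): 1 bp
  [58,59): 1 bp
  [59,60): 1 bp
  [60,61): 1 bp
  [61,62): 1 bp
  [62,67): 5 bp
  [67,68): 1 bp
  [68,76): 8 bp
  [76,87): 11 bp
  [87,93): 6 bp
  [93,99): 6 bp
  [99,100): 1 bp
  [100,111): 11 bp
  [111,116): 5 bp
  [116,117): 1 bp
  [117,124): 7 bp
  [124,129): 5 bp
  [129,139): 10 bp
  [139,157): 18 bp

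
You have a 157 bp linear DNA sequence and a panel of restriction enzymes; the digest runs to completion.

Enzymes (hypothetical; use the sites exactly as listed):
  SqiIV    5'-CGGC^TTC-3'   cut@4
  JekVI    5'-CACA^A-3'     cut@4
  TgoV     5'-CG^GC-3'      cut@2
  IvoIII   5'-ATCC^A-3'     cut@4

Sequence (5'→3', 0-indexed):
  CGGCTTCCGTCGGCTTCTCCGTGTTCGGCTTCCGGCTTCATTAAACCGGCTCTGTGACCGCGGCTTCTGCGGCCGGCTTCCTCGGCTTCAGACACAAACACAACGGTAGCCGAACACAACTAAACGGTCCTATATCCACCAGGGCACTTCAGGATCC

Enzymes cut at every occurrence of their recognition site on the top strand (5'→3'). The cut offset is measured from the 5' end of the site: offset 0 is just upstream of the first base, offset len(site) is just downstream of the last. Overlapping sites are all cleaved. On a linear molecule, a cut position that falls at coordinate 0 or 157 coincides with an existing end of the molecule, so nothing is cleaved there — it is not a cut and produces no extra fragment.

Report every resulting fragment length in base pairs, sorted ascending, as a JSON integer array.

[2,2,2,2,2,2,2,2,4,5,6,7,7,8,10,12,13,14,16,19,20]

Scan for sites:
  SqiIV CGGCTTC/4: at [0, 10, 25, 32, 60, 73, 82] ⇒ [4, 14, 29, 36, 64, 77, 86]
  JekVI CACAA/4: at [92, 98, 114] ⇒ [96, 102, 118]
  TgoV CGGC/2: at [0, 10, 25, 32, 46, 60, 69, 73, 82] ⇒ [2, 12, 27, 34, 48, 62, 71, 75, 84]
  IvoIII ATCCA/4: at [133] ⇒ [137]

All cut coordinates (distinct, sorted): [2, 4, 12, 14, 27, 29, 34, 36, 48, 62, 64, 71, 75, 77, 84, 86, 96, 102, 118, 137]

Fragment lengths:
  [0,2): 2 bp
  [2,4): 2 bp
  [4,12): 8 bp
  [12,14): 2 bp
  [14,27): 13 bp
  [27,29): 2 bp
  [29,34): 5 bp
  [34,36): 2 bp
  [36,48): 12 bp
  [48,62): 14 bp
  [62,64): 2 bp
  [64,71): 7 bp
  [71,75): 4 bp
  [75,77): 2 bp
  [77,84): 7 bp
  [84,86): 2 bp
  [86,96): 10 bp
  [96,102): 6 bp
  [102,118): 16 bp
  [118,137): 19 bp
  [137,157): 20 bp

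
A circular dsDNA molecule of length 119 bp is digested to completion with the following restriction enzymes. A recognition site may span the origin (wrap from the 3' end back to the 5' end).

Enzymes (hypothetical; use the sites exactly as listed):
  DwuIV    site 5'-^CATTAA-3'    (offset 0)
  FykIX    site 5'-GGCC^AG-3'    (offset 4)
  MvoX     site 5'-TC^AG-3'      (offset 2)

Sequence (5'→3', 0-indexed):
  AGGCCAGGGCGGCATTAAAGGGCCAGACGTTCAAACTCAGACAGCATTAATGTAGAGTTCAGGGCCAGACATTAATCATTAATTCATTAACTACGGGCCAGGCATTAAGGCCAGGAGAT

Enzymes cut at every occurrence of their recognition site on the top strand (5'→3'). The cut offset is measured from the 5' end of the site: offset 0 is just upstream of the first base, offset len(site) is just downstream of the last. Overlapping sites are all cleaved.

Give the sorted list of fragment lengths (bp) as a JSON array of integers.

Site scan:
  DwuIV CATTAA/0: at [12, 44, 69, 76, 84, 102] ⇒ [12, 44, 69, 76, 84, 102]
  FykIX GGCCAG/4: at [1, 20, 62, 95, 108] ⇒ [5, 24, 66, 99, 112]
  MvoX TCAG/2: at [36, 58] ⇒ [38, 60]

All cut coordinates (distinct, sorted): [5, 12, 24, 38, 44, 60, 66, 69, 76, 84, 99, 102, 112]

Fragment lengths:
  5→12: 7 bp
  12→24: 12 bp
  24→38: 14 bp
  38→44: 6 bp
  44→60: 16 bp
  60→66: 6 bp
  66→69: 3 bp
  69→76: 7 bp
  76→84: 8 bp
  84→99: 15 bp
  99→102: 3 bp
  102→112: 10 bp
  112→5 (wrap): 119-112+5 = 12 bp

[3,3,6,6,7,7,8,10,12,12,14,15,16]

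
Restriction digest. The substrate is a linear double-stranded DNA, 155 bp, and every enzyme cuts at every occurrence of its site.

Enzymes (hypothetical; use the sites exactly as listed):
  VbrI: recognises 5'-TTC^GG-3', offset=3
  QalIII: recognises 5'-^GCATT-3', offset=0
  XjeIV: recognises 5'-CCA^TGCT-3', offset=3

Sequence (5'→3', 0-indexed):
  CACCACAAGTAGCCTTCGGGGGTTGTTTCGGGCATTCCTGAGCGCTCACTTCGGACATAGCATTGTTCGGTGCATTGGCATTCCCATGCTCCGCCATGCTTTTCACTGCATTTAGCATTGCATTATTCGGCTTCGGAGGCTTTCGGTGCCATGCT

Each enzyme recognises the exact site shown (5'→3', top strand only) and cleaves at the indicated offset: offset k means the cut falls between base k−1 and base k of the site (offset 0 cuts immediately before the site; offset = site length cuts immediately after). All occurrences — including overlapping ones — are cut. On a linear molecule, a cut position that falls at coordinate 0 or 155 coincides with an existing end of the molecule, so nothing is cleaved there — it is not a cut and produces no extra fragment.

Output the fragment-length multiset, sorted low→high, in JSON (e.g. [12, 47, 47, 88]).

Scan for sites:
  VbrI TTCGG/3: at [14, 26, 49, 65, 125, 131, 141] ⇒ [17, 29, 52, 68, 128, 134, 144]
  QalIII GCATT/0: at [31, 59, 71, 77, 107, 114, 119] ⇒ [31, 59, 71, 77, 107, 114, 119]
  XjeIV CCATGCT/3: at [83, 93, 148] ⇒ [86, 96, 151]

All cut coordinates (distinct, sorted): [17, 29, 31, 52, 59, 68, 71, 77, 86, 96, 107, 114, 119, 128, 134, 144, 151]

Fragment lengths:
  [0,17): 17 bp
  [17,29): 12 bp
  [29,31): 2 bp
  [31,52): 21 bp
  [52,59): 7 bp
  [59,68): 9 bp
  [68,71): 3 bp
  [71,77): 6 bp
  [77,86): 9 bp
  [86,96): 10 bp
  [96,107): 11 bp
  [107,114): 7 bp
  [114,119): 5 bp
  [119,128): 9 bp
  [128,134): 6 bp
  [134,144): 10 bp
  [144,151): 7 bp
  [151,155): 4 bp

[2,3,4,5,6,6,7,7,7,9,9,9,10,10,11,12,17,21]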